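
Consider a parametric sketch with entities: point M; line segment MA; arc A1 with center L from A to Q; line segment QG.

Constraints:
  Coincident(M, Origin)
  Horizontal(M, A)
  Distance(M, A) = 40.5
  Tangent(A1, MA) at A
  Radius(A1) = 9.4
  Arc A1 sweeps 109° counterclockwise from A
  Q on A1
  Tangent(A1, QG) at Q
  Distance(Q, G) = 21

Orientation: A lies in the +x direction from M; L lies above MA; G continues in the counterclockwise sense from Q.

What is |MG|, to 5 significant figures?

53.431

M is at the origin; M and A share the same y with |MA| = 40.5 and A on the +x side, so A = (40.500, 0.0000). The tangent condition forces LA to be normal to MA, so L = A + (0, 9.4) = (40.500, 9.4000). On A1, A sits at bearing -90° from L; a 109° counterclockwise sweep puts Q at bearing 19°, so Q = L + 9.4·(cos 19°, sin 19°) = (49.388, 12.460). Since A1 is tangent to QG there, LQ ⟂ QG, so QG runs along (−sin 19°, cos 19°); with |QG| = 21.0, G = (42.551, 32.316). Then |MG| = |G − M| = 53.431.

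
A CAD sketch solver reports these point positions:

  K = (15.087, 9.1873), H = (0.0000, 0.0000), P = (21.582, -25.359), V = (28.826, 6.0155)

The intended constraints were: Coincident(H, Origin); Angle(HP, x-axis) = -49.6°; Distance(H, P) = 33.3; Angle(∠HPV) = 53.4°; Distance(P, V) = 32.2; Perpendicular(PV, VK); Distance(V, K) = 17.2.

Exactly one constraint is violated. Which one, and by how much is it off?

Distance(V, K) = 17.2 — off by 3.10.

H = (0.00, 0.00) ✓; HP at -49.60° ✓; |HP| = 33.30 ✓; ∠HPV = 53.40° ✓; |PV| = 32.20 ✓; ∠(PV, VK) = 90.00° ✓; |VK| = 14.10 ✗.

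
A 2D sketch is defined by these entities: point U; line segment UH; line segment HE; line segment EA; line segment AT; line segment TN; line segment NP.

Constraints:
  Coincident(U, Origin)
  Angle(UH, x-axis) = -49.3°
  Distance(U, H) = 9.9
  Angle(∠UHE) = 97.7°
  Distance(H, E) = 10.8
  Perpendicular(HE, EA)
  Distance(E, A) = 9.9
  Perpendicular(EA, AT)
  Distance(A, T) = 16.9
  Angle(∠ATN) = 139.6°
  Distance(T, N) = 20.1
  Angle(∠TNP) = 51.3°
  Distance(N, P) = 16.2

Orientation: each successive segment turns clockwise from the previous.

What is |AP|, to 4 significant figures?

22.90

U is at the origin; UH runs at -49.3° with length 9.9, so H = (6.456, -7.506). ∠UHE = 97.7° gives HE at -131.6° from the x-axis; with |HE| = 10.8, E = (-0.7146, -15.58). HE ⟂ EA, so EA runs at 138.4°; with |EA| = 9.9, A = (-8.118, -9.009). The perpendicularity gives AT at right angles to EA, so AT runs at 48.40°; with |AT| = 16.9, T = (3.103, 3.629). ∠ATN = 139.6° gives TN at 8.000° from the x-axis; with |TN| = 20.1, N = (23.01, 6.426). ∠TNP = 51.3° gives NP at -120.7° from the x-axis; with |NP| = 16.2, P = (14.74, -7.503). Then |AP| = |P − A| = 22.90.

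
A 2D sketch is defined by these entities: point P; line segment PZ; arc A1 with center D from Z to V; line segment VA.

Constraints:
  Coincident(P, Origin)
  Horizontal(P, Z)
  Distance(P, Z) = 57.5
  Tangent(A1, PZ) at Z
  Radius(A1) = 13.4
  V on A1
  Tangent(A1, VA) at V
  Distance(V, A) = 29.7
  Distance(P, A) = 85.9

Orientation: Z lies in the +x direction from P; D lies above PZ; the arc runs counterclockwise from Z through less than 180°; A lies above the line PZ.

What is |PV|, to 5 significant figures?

71.560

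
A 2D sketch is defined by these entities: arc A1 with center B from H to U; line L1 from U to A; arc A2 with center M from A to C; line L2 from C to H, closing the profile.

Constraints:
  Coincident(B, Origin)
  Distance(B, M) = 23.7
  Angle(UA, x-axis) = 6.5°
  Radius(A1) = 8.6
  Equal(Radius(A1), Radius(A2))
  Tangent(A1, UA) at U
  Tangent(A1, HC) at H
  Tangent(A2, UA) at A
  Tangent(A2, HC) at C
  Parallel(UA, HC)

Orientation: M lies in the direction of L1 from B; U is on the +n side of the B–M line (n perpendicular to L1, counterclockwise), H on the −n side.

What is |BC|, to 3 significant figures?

25.2

The slot axis is L1's direction at 6.5°, so u = (cos 6.5°, sin 6.5°) = (0.994, 0.113) and n = (−sin 6.5°, cos 6.5°) = (-0.113, 0.994). B is at the origin and M lies 23.7 along u from B, so M = 23.7·u = (23.5, 2.68). Tangency of A1 to both parallel lines with radius 8.6 puts U and H at B ± 8.6·n: U = (-0.974, 8.54), H = (0.974, -8.54). Equal radii place A and C the same way about M: A = M + 8.6·n = (22.6, 11.2), C = M − 8.6·n = (24.5, -5.86). Then |BC| = |C − B| = 25.2.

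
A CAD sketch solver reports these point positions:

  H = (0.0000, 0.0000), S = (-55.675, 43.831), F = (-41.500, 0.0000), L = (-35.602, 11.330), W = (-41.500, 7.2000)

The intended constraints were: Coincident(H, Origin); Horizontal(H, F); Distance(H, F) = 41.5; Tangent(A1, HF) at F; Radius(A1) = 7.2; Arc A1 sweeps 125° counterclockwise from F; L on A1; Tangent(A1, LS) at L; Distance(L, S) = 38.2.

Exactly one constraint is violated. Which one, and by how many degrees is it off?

Tangent(A1, LS) at L — off by 3.30°.

H = (0.00, 0.00) ✓; H.y = 0.00, F.y = 0.00 ✓; |HF| = 41.50 ✓; ∠(WF, FH) = 90.00° ✓; |WF| = 7.200 ✓; bearing(W→L) − bearing(W→F) = 125.0° ✓; |WL| = 7.200 ✓; ∠(WL, LS) = 93.30° ✗; |LS| = 38.20 ✓.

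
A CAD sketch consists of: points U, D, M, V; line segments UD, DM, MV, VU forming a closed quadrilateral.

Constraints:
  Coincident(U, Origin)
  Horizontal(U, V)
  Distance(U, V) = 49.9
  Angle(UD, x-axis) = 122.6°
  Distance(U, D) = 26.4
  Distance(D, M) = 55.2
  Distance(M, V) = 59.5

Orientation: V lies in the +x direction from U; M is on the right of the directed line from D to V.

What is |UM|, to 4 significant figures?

31.29

Checks: |DM| = 55.20 ✓; |MV| = 59.50 ✓.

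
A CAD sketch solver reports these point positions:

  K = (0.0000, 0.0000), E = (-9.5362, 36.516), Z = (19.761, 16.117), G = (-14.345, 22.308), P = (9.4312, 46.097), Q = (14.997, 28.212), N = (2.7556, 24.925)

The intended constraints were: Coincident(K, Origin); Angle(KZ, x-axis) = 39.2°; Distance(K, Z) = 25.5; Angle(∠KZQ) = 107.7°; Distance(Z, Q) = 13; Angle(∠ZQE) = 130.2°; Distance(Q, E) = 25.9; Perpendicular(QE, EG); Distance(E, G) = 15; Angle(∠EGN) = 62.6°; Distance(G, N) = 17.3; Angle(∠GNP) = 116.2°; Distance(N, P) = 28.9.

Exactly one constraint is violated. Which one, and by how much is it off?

Distance(N, P) = 28.9 — off by 6.70.

K = (0.00, 0.00) ✓; KZ at 39.20° ✓; |KZ| = 25.50 ✓; ∠KZQ = 107.7° ✓; |ZQ| = 13.00 ✓; ∠ZQE = 130.2° ✓; |QE| = 25.90 ✓; ∠(QE, EG) = 90.00° ✓; |EG| = 15.00 ✓; ∠EGN = 62.60° ✓; |GN| = 17.30 ✓; ∠GNP = 116.2° ✓; |NP| = 22.20 ✗.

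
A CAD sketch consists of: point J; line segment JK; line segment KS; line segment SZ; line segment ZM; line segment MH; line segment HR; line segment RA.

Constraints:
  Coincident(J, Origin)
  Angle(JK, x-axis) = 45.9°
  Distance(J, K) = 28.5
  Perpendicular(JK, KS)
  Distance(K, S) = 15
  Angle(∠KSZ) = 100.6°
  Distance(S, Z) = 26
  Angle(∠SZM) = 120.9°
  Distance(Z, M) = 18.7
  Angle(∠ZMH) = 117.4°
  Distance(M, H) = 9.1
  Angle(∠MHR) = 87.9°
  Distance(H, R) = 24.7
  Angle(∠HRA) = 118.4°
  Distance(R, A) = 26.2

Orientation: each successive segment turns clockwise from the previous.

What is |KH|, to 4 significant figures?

34.78

J is at the origin; JK runs at 45.9° with length 28.5, so K = (19.83, 20.47). JK is perpendicular to KS, so KS runs at -44.10°; with |KS| = 15.0, S = (30.61, 10.03). ∠KSZ = 100.6° gives SZ at -123.5° from the x-axis; with |SZ| = 26.0, Z = (16.26, -11.65). ∠SZM = 120.9° gives ZM at 177.4° from the x-axis; with |ZM| = 18.7, M = (-2.426, -10.80). ∠ZMH = 117.4° gives MH at 114.8° from the x-axis; with |MH| = 9.1, H = (-6.243, -2.544). Then |KH| = |H − K| = 34.78.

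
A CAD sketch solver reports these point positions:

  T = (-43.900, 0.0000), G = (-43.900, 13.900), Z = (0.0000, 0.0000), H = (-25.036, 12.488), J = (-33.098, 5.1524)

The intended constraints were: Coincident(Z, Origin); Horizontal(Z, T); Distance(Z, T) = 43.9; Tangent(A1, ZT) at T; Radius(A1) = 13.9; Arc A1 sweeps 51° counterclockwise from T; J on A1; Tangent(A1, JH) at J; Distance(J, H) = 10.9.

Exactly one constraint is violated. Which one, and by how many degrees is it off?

Tangent(A1, JH) at J — off by 8.70°.

Z = (0.00, 0.00) ✓; Z.y = 0.00, T.y = 0.00 ✓; |ZT| = 43.90 ✓; ∠(GT, TZ) = 90.00° ✓; |GT| = 13.90 ✓; bearing(G→J) − bearing(G→T) = 51.00° ✓; |GJ| = 13.90 ✓; ∠(GJ, JH) = 98.70° ✗; |JH| = 10.90 ✓.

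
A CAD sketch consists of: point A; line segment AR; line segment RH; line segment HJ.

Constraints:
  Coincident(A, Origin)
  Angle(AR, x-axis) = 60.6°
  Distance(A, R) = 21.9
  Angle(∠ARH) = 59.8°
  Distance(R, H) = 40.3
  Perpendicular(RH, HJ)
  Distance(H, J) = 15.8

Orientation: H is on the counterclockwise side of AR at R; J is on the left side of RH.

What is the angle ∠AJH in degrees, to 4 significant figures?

96.10°

A is at the origin; AR runs at 60.6° with length 21.9, so R = 21.9·(cos 60.6°, sin 60.6°) = (10.75, 19.08). ∠ARH = 59.8°, so RH runs at 60.6° + (180° − 59.8°) = 180.8° from the x-axis; with |RH| = 40.3, H = R + 40.3·(cos 180.8°, sin 180.8°) = (-29.55, 18.52). RH ⟂ HJ; with |HJ| = 15.8 on the left of RH, J = H + 15.8·(0.01396, -0.9999) = (-29.32, 2.718). Then cos ∠AJH = JA·JH / (|JA||JH|), giving 96.10°.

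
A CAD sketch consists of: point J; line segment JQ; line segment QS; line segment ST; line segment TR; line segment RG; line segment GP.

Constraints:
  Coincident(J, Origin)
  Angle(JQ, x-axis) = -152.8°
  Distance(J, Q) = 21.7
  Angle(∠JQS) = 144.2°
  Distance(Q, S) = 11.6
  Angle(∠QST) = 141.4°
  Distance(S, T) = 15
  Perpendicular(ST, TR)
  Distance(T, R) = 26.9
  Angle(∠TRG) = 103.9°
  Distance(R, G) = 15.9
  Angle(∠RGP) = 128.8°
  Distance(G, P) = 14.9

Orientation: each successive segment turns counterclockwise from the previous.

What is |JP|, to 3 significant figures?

6.96

J is at the origin; JQ runs at -152.8° with length 21.7, so Q = (-19.3, -9.92). ∠JQS = 144.2° gives QS at -117° from the x-axis; with |QS| = 11.6, S = (-24.6, -20.3). ∠QST = 141.4° gives ST at -78.4° from the x-axis; with |ST| = 15.0, T = (-21.6, -34.9). ST is perpendicular to TR, so TR runs at 11.6°; with |TR| = 26.9, R = (4.80, -29.5). ∠TRG = 103.9° gives RG at 87.7° from the x-axis; with |RG| = 15.9, G = (5.44, -13.7). ∠RGP = 128.8° gives GP at 139° from the x-axis; with |GP| = 14.9, P = (-5.79, -3.86). Then |JP| = |P − J| = 6.96.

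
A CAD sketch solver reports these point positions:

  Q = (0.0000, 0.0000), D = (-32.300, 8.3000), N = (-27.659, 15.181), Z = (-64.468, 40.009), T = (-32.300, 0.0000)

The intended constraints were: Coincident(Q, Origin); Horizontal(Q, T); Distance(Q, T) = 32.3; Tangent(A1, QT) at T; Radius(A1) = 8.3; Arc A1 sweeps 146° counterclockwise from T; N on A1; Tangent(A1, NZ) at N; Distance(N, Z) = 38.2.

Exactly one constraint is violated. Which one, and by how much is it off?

Distance(N, Z) = 38.2 — off by 6.20.

Q = (0.00, 0.00) ✓; Q.y = 0.00, T.y = 0.00 ✓; |QT| = 32.30 ✓; ∠(DT, TQ) = 90.00° ✓; |DT| = 8.300 ✓; bearing(D→N) − bearing(D→T) = 146.0° ✓; |DN| = 8.300 ✓; ∠(DN, NZ) = 90.00° ✓; |NZ| = 44.40 ✗.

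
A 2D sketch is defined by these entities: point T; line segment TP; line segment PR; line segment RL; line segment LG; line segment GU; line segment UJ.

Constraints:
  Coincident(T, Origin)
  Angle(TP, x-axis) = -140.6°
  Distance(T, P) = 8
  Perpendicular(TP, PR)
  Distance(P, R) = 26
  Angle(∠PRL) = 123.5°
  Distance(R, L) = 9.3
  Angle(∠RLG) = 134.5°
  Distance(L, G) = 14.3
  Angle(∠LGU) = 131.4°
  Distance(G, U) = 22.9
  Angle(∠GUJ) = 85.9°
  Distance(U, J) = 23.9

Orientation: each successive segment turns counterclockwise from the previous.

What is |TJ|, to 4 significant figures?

3.927

T is at the origin; TP runs at -140.6° with length 8.0, so P = (-6.182, -5.078). TP ⟂ PR, so PR runs at -50.60°; with |PR| = 26.0, R = (10.32, -25.17). ∠PRL = 123.5° gives RL at 5.900° from the x-axis; with |RL| = 9.3, L = (19.57, -24.21). ∠RLG = 134.5° gives LG at 51.40° from the x-axis; with |LG| = 14.3, G = (28.49, -13.04). ∠LGU = 131.4° gives GU at 100.0° from the x-axis; with |GU| = 22.9, U = (24.52, 9.515). ∠GUJ = 85.9° gives UJ at -165.9° from the x-axis; with |UJ| = 23.9, J = (1.337, 3.692). Then |TJ| = |J − T| = 3.927.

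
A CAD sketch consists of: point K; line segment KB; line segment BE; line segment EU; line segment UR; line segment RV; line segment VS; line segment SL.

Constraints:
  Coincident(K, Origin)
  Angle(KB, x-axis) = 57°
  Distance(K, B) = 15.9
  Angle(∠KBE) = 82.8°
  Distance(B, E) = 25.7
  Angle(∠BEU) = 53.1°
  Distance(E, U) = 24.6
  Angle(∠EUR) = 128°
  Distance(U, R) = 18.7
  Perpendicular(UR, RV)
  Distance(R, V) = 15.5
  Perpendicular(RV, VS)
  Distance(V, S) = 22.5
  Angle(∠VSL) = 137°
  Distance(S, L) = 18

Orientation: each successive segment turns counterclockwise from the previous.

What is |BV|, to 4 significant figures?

9.252

∠EUR = 128.0° gives UR at -26.90° from the x-axis; with |UR| = 18.7, R = (6.934, -8.080). The perpendicularity gives RV at right angles to UR, so RV runs at 63.10°; with |RV| = 15.5, V = (13.95, 5.743). Then |BV| = |V − B| = 9.252.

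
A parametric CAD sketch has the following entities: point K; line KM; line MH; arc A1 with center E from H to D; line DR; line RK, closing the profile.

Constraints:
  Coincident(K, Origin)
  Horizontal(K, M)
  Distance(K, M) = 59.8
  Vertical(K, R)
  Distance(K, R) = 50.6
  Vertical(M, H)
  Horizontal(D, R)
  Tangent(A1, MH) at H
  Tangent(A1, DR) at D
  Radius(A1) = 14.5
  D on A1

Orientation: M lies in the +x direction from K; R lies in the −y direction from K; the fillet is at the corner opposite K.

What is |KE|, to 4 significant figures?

57.92

K is at the origin; K and M share the same y with |KM| = 59.8 and M on the +x side, so M = (59.80, 0.000). K and R share the same x with |KR| = 50.6 and R on the −y side, so R = (0.000, -50.60). The virtual corner opposite K is at (59.80, -50.60). Tangency of A1 to MH means the radius EH is perpendicular to MH and since A1 is tangent to DR there, ED ⟂ DR, with radius 14.5, so the center E sits 14.5 in from both sides at E = (45.30, -36.10). Then |KE| = |E − K| = 57.92.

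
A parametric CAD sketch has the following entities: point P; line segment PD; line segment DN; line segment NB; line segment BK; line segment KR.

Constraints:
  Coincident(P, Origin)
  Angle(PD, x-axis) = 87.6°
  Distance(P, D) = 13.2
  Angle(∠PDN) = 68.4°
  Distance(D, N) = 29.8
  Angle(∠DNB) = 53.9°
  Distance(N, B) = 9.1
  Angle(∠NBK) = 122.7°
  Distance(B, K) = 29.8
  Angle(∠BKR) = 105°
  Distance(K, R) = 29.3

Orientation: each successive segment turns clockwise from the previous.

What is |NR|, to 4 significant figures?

47.07

P is at the origin; PD runs at 87.6° with length 13.2, so D = (0.5528, 13.19). ∠PDN = 68.4° gives DN at -24.00° from the x-axis; with |DN| = 29.8, N = (27.78, 1.068). ∠DNB = 53.9° gives NB at -150.1° from the x-axis; with |NB| = 9.1, B = (19.89, -3.469). ∠NBK = 122.7° gives BK at 152.6° from the x-axis; with |BK| = 29.8, K = (-6.569, 10.25). ∠BKR = 105.0° gives KR at 77.60° from the x-axis; with |KR| = 29.3, R = (-0.2775, 38.86). Then |NR| = |R − N| = 47.07.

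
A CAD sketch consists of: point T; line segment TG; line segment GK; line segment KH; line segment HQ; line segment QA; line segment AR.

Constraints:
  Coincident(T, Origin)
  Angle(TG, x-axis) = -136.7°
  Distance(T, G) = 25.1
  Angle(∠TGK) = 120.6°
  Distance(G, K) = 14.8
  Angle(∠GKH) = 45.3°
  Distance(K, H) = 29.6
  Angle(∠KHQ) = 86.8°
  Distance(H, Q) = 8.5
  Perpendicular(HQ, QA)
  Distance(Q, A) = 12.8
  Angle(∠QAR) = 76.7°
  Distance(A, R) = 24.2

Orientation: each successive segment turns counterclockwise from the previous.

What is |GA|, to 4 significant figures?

6.540

T is at the origin; TG runs at -136.7° with length 25.1, so G = (-18.27, -17.21). ∠TGK = 120.6° gives GK at -77.30° from the x-axis; with |GK| = 14.8, K = (-15.01, -31.65). ∠GKH = 45.3° gives KH at 57.40° from the x-axis; with |KH| = 29.6, H = (0.9342, -6.715). ∠KHQ = 86.8° gives HQ at 150.6° from the x-axis; with |HQ| = 8.5, Q = (-6.471, -2.543). The perpendicularity gives QA at right angles to HQ, so QA runs at -119.4°; with |QA| = 12.8, A = (-12.75, -13.69). Then |GA| = |A − G| = 6.540.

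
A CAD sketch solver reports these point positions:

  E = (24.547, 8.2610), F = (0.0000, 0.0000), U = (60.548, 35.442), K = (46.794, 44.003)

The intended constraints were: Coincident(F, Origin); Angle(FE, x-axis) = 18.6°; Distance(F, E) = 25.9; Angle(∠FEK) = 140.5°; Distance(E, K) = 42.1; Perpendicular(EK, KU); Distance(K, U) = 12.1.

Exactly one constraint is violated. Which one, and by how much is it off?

Distance(K, U) = 12.1 — off by 4.10.

F = (0.00, 0.00) ✓; FE at 18.60° ✓; |FE| = 25.90 ✓; ∠FEK = 140.5° ✓; |EK| = 42.10 ✓; ∠(EK, KU) = 90.00° ✓; |KU| = 16.20 ✗.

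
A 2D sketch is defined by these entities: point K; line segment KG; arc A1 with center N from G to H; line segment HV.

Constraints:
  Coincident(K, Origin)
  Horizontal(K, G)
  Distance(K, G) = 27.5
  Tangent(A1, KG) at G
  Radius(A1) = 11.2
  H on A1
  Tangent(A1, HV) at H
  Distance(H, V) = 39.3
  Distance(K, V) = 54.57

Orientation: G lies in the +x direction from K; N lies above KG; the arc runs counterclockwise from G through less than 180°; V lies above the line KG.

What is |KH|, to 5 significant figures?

40.852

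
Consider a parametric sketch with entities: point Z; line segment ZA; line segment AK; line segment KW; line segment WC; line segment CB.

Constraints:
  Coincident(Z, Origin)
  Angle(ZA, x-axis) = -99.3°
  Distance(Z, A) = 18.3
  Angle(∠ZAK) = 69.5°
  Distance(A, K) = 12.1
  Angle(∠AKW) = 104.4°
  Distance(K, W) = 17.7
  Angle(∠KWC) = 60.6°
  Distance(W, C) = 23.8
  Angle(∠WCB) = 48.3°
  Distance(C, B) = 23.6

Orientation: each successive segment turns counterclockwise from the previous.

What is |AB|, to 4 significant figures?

13.38

∠KWC = 60.6° gives WC at -153.8° from the x-axis; with |WC| = 23.8, C = (-11.45, -8.545). ∠WCB = 48.3° gives CB at -22.10° from the x-axis; with |CB| = 23.6, B = (10.41, -17.42). Then |AB| = |B − A| = 13.38.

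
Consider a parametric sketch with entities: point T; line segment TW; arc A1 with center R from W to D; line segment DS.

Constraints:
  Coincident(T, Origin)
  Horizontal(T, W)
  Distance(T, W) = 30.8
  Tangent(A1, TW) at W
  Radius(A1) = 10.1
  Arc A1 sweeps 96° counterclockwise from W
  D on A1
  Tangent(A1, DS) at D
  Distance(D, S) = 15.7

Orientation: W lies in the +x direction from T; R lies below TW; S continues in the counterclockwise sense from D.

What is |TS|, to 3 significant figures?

34.9

T is at the origin; TW is horizontal with |TW| = 30.8 and W on the +x side, so W = (30.8, 0.00). Tangency of A1 to TW means the radius RW is perpendicular to TW, so R = W + (0, -10.1) = (30.8, -10.1). On A1, W sits at bearing 90° from R; a 96° counterclockwise sweep puts D at bearing 186°, so D = R + 10.1·(cos 186°, sin 186°) = (20.8, -11.2). The tangent condition forces RD to be normal to DS, so DS runs along (−sin 186°, cos 186°); with |DS| = 15.7, S = (22.4, -26.8). Then |TS| = |S − T| = 34.9.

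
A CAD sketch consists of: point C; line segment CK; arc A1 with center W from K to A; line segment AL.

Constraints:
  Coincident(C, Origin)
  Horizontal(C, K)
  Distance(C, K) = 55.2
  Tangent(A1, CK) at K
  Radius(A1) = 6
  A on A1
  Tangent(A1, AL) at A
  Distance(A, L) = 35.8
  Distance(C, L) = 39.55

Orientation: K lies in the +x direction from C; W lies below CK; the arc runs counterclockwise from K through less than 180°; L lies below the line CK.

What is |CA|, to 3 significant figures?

50.7

C is at the origin; CK is horizontal with |CK| = 55.2 and K on the +x side, so K = (55.2, 0.00). A1 meets CK tangentially, so WK is at right angles to CK, so W = K + (0, -6) = (55.2, -6.00). Since WA ⟂ AL (tangency), |WL| = √(6.0² + 35.8²) = 36.3 regardless of where A sits on A1. So L lies on both circle(C, 39.55) and circle(W, 36.3); the below-CK intersection is L = (27.0, -28.9). A is the foot of the tangent from L: A = (50.7, -2.03).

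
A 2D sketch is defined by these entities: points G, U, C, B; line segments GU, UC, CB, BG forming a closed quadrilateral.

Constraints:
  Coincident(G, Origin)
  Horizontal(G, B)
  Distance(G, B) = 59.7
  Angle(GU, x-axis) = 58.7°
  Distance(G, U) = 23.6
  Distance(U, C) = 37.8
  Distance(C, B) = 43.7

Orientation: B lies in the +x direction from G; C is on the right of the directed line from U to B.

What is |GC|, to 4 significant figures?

25.78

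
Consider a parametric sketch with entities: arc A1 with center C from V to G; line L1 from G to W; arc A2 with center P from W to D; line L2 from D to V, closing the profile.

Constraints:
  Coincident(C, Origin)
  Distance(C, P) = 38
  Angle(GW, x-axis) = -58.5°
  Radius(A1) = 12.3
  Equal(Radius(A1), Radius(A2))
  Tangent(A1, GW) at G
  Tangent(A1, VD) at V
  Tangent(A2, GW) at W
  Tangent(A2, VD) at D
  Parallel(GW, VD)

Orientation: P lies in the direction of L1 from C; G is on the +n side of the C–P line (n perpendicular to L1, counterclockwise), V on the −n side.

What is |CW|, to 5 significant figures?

39.941

The slot axis is L1's direction at -58.5°, so u = (cos -58.5°, sin -58.5°) = (0.52250, -0.85264) and n = (−sin -58.5°, cos -58.5°) = (0.85264, 0.52250). C is at the origin and P lies 38.0 along u from C, so P = 38.0·u = (19.855, -32.400). Tangency of A1 to both parallel lines with radius 12.3 puts G and V at C ± 12.3·n: G = (10.487, 6.4267), V = (-10.487, -6.4267). Equal radii place W and D the same way about P: W = P + 12.3·n = (30.342, -25.974), D = P − 12.3·n = (9.3675, -38.827). Then |CW| = |W − C| = 39.941.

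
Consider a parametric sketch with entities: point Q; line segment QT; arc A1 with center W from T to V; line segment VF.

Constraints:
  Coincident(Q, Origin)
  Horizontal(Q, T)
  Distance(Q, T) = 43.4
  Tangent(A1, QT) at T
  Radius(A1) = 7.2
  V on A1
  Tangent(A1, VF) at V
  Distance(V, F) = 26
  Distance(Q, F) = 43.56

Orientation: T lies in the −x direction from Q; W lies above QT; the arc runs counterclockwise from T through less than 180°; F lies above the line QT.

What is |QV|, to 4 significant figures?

36.81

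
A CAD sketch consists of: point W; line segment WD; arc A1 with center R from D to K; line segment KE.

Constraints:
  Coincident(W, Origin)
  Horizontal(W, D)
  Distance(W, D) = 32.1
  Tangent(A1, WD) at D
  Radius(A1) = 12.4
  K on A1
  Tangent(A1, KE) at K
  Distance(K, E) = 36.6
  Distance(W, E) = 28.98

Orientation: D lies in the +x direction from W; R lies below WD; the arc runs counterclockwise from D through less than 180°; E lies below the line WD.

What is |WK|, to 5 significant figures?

23.757

Checks: |RK| = 12.40 ✓; ∠(RK, KE) = 90.00° ✓; |KE| = 36.60 ✓; |WE| = 28.98 ✓.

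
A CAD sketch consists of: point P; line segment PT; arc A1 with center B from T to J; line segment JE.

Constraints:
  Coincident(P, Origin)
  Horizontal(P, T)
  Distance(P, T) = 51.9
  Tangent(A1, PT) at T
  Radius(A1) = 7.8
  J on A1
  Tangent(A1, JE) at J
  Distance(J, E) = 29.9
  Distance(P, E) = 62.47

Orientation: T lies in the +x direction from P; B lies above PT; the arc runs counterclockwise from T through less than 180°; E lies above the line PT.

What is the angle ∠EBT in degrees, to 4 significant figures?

174.9°

P is at the origin; P and T share the same y with |PT| = 51.9 and T on the +x side, so T = (51.90, 0.000). A1 meets PT tangentially, so BT is at right angles to PT, so B = T + (0, 7.8) = (51.90, 7.800). Since BJ ⟂ JE (tangency), |BE| = √(7.8² + 29.9²) = 30.90 regardless of where J sits on A1. So E lies on both circle(P, 62.47) and circle(B, 30.90); the above-PT intersection is E = (49.14, 38.58). J is the foot of the tangent from E: J = (59.24, 10.44).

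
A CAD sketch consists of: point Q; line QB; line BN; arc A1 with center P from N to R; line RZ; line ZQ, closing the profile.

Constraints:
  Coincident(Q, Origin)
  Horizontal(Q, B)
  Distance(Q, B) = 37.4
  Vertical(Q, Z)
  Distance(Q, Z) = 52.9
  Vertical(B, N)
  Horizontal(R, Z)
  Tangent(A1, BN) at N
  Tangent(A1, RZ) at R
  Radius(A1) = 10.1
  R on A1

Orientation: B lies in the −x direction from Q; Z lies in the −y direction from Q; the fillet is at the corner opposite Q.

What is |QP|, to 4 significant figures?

50.77

QZ is vertical with |QZ| = 52.9 and Z on the −y side, so Z = (0.000, -52.90). The virtual corner opposite Q is at (-37.40, -52.90). Tangency of A1 to BN means the radius PN is perpendicular to BN and tangency of A1 to RZ means the radius PR is perpendicular to RZ, with radius 10.1, so the center P sits 10.1 in from both sides at P = (-27.30, -42.80). Then |QP| = |P − Q| = 50.77.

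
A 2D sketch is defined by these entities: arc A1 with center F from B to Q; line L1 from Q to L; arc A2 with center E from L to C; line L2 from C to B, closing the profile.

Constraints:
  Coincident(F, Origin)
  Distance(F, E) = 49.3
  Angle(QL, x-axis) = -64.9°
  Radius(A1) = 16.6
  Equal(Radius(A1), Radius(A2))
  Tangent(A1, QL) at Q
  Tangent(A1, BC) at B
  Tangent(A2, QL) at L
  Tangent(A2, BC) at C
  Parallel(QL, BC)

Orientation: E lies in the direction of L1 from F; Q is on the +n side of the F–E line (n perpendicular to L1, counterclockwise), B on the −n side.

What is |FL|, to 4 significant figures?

52.02

Tangency of A1 to both parallel lines with radius 16.6 puts Q and B at F ± 16.6·n: Q = (15.03, 7.042), B = (-15.03, -7.042). Equal radii place L and C the same way about E: L = E + 16.6·n = (35.95, -37.60), C = E − 16.6·n = (5.881, -51.69). Then |FL| = |L − F| = 52.02.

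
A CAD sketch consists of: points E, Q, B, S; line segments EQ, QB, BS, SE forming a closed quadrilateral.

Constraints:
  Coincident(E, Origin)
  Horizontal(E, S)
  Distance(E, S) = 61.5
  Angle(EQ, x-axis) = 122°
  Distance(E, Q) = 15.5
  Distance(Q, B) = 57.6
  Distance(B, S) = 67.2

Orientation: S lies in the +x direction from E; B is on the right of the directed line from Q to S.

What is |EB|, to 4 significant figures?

42.79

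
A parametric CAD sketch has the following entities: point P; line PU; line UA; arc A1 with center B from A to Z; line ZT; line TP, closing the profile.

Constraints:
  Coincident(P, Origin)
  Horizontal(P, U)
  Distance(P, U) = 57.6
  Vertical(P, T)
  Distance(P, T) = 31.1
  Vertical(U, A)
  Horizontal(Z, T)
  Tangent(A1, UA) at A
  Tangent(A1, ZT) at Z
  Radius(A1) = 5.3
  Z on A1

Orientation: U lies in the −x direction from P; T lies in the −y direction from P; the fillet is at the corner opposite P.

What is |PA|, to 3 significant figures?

63.1

P is at the origin; PU is horizontal with |PU| = 57.6 and U on the −x side, so U = (-57.6, 0.00). P and T share the same x with |PT| = 31.1 and T on the −y side, so T = (0.00, -31.1). The virtual corner opposite P is at (-57.6, -31.1). A1 meets UA tangentially, so BA is at right angles to UA and the tangent condition forces BZ to be normal to ZT, with radius 5.3, so the center B sits 5.3 in from both sides at B = (-52.3, -25.8). That places the tangent points at A = (-57.6, -25.8) on UA and Z = (-52.3, -31.1) on ZT. Then |PA| = |A − P| = 63.1.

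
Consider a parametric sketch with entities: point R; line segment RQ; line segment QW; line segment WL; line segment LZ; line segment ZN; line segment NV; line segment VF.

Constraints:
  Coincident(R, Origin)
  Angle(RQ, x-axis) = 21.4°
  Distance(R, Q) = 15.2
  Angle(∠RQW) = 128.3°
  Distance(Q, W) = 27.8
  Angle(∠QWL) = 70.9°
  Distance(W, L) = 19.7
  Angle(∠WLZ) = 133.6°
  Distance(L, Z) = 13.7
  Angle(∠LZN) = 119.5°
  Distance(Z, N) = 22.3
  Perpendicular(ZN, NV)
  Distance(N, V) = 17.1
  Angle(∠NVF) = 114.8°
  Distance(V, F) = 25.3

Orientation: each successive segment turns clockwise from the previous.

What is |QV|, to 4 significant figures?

2.793

R is at the origin; RQ runs at 21.4° with length 15.2, so Q = (14.15, 5.546). ∠RQW = 128.3° gives QW at -30.30° from the x-axis; with |QW| = 27.8, W = (38.15, -8.480). ∠QWL = 70.9° gives WL at -139.4° from the x-axis; with |WL| = 19.7, L = (23.20, -21.30). ∠WLZ = 133.6° gives LZ at 174.2° from the x-axis; with |LZ| = 13.7, Z = (9.567, -19.92). ∠LZN = 119.5° gives ZN at 113.7° from the x-axis; with |ZN| = 22.3, N = (0.6035, 0.5038). The perpendicularity gives NV at right angles to ZN, so NV runs at 23.70°; with |NV| = 17.1, V = (16.26, 7.377). Then |QV| = |V − Q| = 2.793.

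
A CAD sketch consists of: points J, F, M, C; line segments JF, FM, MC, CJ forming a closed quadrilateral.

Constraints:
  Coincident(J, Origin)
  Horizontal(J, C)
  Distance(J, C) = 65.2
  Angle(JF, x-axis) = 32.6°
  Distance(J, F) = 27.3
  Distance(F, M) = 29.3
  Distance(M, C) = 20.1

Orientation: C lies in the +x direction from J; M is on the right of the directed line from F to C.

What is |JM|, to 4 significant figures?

45.69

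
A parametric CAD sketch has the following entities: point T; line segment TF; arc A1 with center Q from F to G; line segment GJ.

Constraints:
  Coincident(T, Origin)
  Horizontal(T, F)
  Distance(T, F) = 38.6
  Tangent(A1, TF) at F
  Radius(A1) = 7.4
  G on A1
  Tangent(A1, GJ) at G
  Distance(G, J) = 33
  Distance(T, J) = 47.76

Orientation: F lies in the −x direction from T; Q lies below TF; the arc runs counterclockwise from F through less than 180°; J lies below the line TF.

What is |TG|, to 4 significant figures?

46.27

Checks: |QG| = 7.400 ✓; ∠(QG, GJ) = 90.00° ✓; |GJ| = 33.00 ✓; |TJ| = 47.76 ✓.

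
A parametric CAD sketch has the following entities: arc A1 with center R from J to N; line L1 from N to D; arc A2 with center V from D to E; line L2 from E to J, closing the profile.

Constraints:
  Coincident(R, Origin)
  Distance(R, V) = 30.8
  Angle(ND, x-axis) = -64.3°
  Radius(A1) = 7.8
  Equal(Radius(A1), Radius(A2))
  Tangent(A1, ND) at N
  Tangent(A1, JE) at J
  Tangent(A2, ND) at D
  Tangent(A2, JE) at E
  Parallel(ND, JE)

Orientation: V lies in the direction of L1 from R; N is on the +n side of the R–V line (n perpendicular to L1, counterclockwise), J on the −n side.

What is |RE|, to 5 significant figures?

31.772

The slot axis is L1's direction at -64.3°, so u = (cos -64.3°, sin -64.3°) = (0.43366, -0.90108) and n = (−sin -64.3°, cos -64.3°) = (0.90108, 0.43366). R is at the origin and V lies 30.8 along u from R, so V = 30.8·u = (13.357, -27.753). Tangency of A1 to both parallel lines with radius 7.8 puts N and J at R ± 7.8·n: N = (7.0284, 3.3825), J = (-7.0284, -3.3825). Equal radii place D and E the same way about V: D = V + 7.8·n = (20.385, -24.371), E = V − 7.8·n = (6.3283, -31.136). Then |RE| = |E − R| = 31.772.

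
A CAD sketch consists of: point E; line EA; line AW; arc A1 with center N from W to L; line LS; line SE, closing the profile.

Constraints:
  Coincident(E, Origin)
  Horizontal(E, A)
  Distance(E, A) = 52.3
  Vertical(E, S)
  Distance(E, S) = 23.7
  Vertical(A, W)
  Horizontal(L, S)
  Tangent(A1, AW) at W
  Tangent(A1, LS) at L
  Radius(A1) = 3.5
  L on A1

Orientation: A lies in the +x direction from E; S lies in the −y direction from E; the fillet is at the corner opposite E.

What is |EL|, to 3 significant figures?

54.3

The virtual corner opposite E is at (52.3, -23.7). Tangency of A1 to AW means the radius NW is perpendicular to AW and since A1 is tangent to LS there, NL ⟂ LS, with radius 3.5, so the center N sits 3.5 in from both sides at N = (48.8, -20.2). That places the tangent points at W = (52.3, -20.2) on AW and L = (48.8, -23.7) on LS. Then |EL| = |L − E| = 54.3.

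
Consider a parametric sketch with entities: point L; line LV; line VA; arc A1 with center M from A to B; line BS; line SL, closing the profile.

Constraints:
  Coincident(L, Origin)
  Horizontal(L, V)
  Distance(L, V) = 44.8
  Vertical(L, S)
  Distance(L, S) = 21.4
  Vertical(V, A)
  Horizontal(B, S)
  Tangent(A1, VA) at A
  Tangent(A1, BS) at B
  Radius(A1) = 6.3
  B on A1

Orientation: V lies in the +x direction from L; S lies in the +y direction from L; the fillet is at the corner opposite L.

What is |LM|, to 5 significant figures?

41.355

L is at the origin; LV is horizontal with |LV| = 44.8 and V on the +x side, so V = (44.800, 0.0000). L and S share the same x with |LS| = 21.4 and S on the +y side, so S = (0.0000, 21.400). The virtual corner opposite L is at (44.800, 21.400). The tangent condition forces MA to be normal to VA and tangency of A1 to BS means the radius MB is perpendicular to BS, with radius 6.3, so the center M sits 6.3 in from both sides at M = (38.500, 15.100). Then |LM| = |M − L| = 41.355.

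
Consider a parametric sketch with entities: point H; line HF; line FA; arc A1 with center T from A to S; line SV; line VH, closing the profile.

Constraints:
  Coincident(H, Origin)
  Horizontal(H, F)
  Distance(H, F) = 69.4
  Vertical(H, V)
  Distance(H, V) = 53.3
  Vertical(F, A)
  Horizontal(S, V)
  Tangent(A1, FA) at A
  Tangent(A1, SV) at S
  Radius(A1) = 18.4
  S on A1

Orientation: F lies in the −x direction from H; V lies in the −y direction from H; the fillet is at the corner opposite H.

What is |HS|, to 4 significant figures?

73.77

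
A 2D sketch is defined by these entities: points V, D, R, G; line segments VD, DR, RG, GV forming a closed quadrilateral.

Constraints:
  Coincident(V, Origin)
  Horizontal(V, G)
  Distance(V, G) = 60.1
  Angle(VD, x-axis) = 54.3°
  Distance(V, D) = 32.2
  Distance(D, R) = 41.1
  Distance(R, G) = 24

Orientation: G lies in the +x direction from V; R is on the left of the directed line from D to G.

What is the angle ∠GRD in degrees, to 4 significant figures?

93.64°

V is at the origin; V and G share the same y with |VG| = 60.1 and G in +x, so G = (60.1, 0). VD runs at 54.3° with |VD| = 32.2, so D = (18.79, 26.15). R is determined by |DR| = 41.1 and |RG| = 24.0 together: it lies at the intersection of circle(D, 41.1) and circle(G, 24.0). With |DG| = 48.89, the foot of the radical line on DG is 35.83 from D and the perpendicular offset is √(41.1² − 35.83²) = 20.14. Taking the left-of-DG solution: R = (59.83, 24.00).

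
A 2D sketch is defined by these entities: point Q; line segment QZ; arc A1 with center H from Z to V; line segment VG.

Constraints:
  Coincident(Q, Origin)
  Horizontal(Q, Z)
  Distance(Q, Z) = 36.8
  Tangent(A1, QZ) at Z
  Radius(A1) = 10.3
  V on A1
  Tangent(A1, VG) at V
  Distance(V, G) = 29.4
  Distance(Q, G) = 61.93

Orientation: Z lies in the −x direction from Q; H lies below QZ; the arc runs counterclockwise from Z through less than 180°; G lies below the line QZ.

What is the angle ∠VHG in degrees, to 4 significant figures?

70.69°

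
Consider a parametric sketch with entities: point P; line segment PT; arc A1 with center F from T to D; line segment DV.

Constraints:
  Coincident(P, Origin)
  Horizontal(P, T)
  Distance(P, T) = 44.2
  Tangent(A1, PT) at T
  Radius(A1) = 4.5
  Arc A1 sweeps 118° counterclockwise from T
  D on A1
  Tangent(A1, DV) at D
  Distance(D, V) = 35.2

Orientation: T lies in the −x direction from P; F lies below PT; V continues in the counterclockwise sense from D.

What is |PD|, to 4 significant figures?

48.62

P is at the origin; PT is horizontal with |PT| = 44.2 and T on the −x side, so T = (-44.20, 0.000). Since A1 is tangent to PT there, FT ⟂ PT, so F = T + (0, -4.5) = (-44.20, -4.500). On A1, T sits at bearing 90° from F; a 118° counterclockwise sweep puts D at bearing 208°, so D = F + 4.5·(cos 208°, sin 208°) = (-48.17, -6.613). Then |PD| = |D − P| = 48.62.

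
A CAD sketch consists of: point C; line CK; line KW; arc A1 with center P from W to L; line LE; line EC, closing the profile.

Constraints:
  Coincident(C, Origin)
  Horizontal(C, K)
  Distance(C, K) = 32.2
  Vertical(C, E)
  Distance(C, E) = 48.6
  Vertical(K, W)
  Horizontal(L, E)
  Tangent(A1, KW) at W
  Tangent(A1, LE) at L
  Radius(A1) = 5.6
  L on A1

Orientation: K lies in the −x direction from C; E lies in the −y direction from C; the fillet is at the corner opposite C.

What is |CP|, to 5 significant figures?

50.562

C is at the origin; CK is horizontal with |CK| = 32.2 and K on the −x side, so K = (-32.200, 0.0000). C and E share the same x with |CE| = 48.6 and E on the −y side, so E = (0.0000, -48.600). The virtual corner opposite C is at (-32.200, -48.600). Tangency of A1 to KW means the radius PW is perpendicular to KW and since A1 is tangent to LE there, PL ⟂ LE, with radius 5.6, so the center P sits 5.6 in from both sides at P = (-26.600, -43.000). Then |CP| = |P − C| = 50.562.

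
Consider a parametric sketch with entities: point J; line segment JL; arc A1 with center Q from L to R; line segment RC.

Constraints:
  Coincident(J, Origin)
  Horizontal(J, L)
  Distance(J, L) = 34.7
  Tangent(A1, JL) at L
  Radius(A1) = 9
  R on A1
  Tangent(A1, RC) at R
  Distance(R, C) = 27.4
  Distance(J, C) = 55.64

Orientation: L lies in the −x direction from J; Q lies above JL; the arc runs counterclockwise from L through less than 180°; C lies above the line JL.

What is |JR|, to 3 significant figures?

30.4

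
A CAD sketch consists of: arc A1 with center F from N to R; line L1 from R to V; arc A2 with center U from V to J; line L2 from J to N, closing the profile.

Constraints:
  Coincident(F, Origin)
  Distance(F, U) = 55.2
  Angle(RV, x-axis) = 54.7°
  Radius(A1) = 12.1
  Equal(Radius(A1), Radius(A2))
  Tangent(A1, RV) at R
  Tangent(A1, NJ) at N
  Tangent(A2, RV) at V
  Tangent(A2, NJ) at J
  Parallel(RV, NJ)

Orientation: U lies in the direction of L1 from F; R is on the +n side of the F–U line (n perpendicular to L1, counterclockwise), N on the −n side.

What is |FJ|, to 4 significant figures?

56.51

The slot axis is L1's direction at 54.7°, so u = (cos 54.7°, sin 54.7°) = (0.5779, 0.8161) and n = (−sin 54.7°, cos 54.7°) = (-0.8161, 0.5779). F is at the origin and U lies 55.2 along u from F, so U = 55.2·u = (31.90, 45.05). Tangency of A1 to both parallel lines with radius 12.1 puts R and N at F ± 12.1·n: R = (-9.875, 6.992), N = (9.875, -6.992). Equal radii place V and J the same way about U: V = U + 12.1·n = (22.02, 52.04), J = U − 12.1·n = (41.77, 38.06). Then |FJ| = |J − F| = 56.51.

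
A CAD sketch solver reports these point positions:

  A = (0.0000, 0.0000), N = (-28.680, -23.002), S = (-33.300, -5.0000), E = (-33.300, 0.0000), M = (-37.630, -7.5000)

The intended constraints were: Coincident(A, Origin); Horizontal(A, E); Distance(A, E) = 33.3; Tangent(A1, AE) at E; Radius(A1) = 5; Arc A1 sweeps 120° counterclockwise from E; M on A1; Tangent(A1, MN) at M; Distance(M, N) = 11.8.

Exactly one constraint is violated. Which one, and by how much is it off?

Distance(M, N) = 11.8 — off by 6.10.

A = (0.00, 0.00) ✓; A.y = 0.00, E.y = 0.00 ✓; |AE| = 33.30 ✓; ∠(SE, EA) = 90.00° ✓; |SE| = 5.000 ✓; bearing(S→M) − bearing(S→E) = 120.0° ✓; |SM| = 5.000 ✓; ∠(SM, MN) = 90.00° ✓; |MN| = 17.90 ✗.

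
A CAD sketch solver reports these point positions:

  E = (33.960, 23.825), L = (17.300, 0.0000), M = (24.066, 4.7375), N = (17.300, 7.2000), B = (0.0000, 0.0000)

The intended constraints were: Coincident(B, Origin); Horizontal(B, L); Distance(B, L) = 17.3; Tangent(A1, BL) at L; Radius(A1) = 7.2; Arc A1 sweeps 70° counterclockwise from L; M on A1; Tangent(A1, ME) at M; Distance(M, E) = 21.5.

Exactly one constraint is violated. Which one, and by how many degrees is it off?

Tangent(A1, ME) at M — off by 7.40°.

B = (0.00, 0.00) ✓; B.y = 0.00, L.y = 0.00 ✓; |BL| = 17.30 ✓; ∠(NL, LB) = 90.00° ✓; |NL| = 7.200 ✓; bearing(N→M) − bearing(N→L) = 70.00° ✓; |NM| = 7.200 ✓; ∠(NM, ME) = 97.40° ✗; |ME| = 21.50 ✓.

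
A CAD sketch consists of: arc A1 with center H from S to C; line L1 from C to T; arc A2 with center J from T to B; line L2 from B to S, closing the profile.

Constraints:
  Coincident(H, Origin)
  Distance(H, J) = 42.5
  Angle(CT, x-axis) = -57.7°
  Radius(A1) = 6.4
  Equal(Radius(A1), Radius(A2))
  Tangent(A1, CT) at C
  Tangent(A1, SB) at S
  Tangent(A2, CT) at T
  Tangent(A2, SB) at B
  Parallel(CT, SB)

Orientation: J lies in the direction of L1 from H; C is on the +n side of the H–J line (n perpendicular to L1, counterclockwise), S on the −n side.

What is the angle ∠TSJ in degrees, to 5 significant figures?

8.1973°

The slot axis is L1's direction at -57.7°, so u = (cos -57.7°, sin -57.7°) = (0.53435, -0.84526) and n = (−sin -57.7°, cos -57.7°) = (0.84526, 0.53435). H is at the origin and J lies 42.5 along u from H, so J = 42.5·u = (22.710, -35.924). Tangency of A1 to both parallel lines with radius 6.4 puts C and S at H ± 6.4·n: C = (5.4097, 3.4199), S = (-5.4097, -3.4199). Equal radii place T and B the same way about J: T = J + 6.4·n = (28.120, -32.504), B = J − 6.4·n = (17.300, -39.343). Then cos ∠TSJ = ST·SJ / (|ST||SJ|), giving 8.1973°.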